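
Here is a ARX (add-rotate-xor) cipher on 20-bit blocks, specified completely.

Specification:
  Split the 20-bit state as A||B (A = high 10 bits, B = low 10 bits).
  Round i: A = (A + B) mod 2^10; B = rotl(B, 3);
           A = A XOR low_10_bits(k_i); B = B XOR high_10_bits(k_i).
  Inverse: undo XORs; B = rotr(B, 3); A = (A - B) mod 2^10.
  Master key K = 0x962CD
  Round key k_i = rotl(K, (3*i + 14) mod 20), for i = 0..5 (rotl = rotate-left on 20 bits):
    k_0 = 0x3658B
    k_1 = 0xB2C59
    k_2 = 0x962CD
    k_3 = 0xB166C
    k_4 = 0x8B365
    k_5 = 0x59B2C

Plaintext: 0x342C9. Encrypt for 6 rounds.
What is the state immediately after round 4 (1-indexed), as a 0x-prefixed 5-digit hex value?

s_0 = plaintext = 0x342C9
s_1 = Round(s_0, k_0) = 0x84A94
s_2 = Round(s_1, k_1) = 0x3FE6E
s_3 = Round(s_2, k_2) = 0x6812C
s_4 = Round(s_3, k_3) = 0x283A7
s_5 = Round(s_4, k_4) = 0xC8B13
s_6 = Round(s_5, k_5) = 0x465F8

0x283A7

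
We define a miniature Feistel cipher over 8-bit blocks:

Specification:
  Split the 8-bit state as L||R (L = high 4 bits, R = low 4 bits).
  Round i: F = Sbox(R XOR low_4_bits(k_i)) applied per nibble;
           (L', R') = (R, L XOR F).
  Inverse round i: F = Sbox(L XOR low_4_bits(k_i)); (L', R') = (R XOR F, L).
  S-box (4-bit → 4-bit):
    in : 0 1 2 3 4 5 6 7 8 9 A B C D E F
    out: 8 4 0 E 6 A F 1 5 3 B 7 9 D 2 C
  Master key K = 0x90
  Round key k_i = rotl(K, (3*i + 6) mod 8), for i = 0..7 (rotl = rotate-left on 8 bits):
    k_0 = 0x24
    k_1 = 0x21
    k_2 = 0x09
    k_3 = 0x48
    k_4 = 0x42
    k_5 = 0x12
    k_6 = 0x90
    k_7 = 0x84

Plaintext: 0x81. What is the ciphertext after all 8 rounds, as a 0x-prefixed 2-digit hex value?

0xD4

s_0 = plaintext = 0x81
s_1 = Round(s_0, k_0) = 0x12
s_2 = Round(s_1, k_1) = 0x2F
s_3 = Round(s_2, k_2) = 0xFD
s_4 = Round(s_3, k_3) = 0xD5
s_5 = Round(s_4, k_4) = 0x5C
s_6 = Round(s_5, k_5) = 0xC7
s_7 = Round(s_6, k_6) = 0x7D
s_8 = Round(s_7, k_7) = 0xD4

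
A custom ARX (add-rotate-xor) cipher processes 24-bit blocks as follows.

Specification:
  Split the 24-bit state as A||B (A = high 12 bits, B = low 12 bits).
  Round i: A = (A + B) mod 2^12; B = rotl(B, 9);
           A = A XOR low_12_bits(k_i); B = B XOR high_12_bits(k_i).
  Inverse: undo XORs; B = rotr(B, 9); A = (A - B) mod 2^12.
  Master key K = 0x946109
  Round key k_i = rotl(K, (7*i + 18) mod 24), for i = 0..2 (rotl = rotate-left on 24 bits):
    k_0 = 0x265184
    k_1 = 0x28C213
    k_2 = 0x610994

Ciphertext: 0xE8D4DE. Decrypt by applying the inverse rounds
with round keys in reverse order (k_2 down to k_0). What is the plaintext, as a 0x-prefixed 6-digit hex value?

s_0 = ciphertext = 0xE8D4DE
s_1 = InvRound(s_0, k_2) = 0x0A8671
s_2 = InvRound(s_1, k_1) = 0xAD17EA
s_3 = InvRound(s_2, k_0) = 0xEDBC7A

0xEDBC7A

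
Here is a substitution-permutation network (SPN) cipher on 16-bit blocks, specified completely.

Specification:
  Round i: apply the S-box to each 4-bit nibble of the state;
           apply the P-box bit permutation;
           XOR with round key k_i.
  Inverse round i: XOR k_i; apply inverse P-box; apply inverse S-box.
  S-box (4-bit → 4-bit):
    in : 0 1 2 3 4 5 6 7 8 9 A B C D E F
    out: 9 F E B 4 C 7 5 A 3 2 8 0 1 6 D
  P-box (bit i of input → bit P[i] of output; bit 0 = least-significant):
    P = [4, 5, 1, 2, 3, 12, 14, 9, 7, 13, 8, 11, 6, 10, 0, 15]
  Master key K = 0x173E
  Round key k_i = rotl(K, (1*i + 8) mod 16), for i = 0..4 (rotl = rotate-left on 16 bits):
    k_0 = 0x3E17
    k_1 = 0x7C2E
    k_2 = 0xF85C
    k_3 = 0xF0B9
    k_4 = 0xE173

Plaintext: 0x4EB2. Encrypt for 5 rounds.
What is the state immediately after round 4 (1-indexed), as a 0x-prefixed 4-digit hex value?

s_0 = plaintext = 0x4EB2
s_1 = Round(s_0, k_0) = 0x1D30
s_2 = Round(s_1, k_1) = 0xEAF3
s_3 = Round(s_2, k_2) = 0x9E61
s_4 = Round(s_3, k_3) = 0x85C7
s_5 = Round(s_4, k_4) = 0x6C61

0x85C7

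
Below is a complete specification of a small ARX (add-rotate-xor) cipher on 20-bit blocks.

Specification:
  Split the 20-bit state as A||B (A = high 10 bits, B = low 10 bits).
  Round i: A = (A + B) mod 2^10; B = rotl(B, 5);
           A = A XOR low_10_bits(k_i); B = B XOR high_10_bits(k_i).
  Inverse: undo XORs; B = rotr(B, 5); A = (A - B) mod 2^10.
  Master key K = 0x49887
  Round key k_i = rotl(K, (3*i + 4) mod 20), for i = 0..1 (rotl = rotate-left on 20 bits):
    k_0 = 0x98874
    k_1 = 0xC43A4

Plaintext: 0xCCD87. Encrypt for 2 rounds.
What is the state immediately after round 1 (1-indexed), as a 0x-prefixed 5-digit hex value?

s_0 = plaintext = 0xCCD87
s_1 = Round(s_0, k_0) = 0x33A8E
s_2 = Round(s_1, k_1) = 0x3E2C4

0x33A8E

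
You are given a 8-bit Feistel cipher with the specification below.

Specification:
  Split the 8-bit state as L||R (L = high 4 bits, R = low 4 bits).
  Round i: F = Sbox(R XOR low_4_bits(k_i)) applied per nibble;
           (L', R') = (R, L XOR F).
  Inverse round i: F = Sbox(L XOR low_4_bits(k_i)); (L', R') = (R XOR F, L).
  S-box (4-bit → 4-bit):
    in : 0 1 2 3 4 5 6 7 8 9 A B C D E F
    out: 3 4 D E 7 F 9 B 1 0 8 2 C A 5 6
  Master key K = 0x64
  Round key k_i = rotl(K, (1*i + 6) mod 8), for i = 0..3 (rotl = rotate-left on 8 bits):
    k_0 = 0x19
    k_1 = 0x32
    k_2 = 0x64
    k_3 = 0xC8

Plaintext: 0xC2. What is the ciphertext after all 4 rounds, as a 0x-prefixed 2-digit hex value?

s_0 = plaintext = 0xC2
s_1 = Round(s_0, k_0) = 0x2E
s_2 = Round(s_1, k_1) = 0xEE
s_3 = Round(s_2, k_2) = 0xE6
s_4 = Round(s_3, k_3) = 0x6B

0x6B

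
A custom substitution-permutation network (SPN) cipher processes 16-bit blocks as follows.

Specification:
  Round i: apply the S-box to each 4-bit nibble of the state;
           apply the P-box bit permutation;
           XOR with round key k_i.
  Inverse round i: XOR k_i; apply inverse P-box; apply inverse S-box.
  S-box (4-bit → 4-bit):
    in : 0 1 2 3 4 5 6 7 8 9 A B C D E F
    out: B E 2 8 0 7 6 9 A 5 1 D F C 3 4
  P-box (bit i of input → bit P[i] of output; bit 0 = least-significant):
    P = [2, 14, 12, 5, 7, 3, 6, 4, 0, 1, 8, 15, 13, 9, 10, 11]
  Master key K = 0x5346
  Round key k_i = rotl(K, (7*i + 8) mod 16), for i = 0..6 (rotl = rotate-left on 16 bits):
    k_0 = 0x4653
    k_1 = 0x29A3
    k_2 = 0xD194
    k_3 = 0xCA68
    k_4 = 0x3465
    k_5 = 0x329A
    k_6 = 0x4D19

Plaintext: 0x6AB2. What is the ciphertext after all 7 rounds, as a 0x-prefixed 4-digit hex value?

0x5FDA

s_0 = plaintext = 0x6AB2
s_1 = Round(s_0, k_0) = 0x0082
s_2 = Round(s_1, k_1) = 0xC3B8
s_3 = Round(s_2, k_2) = 0x3F64
s_4 = Round(s_3, k_3) = 0xC320
s_5 = Round(s_4, k_4) = 0xDA49
s_6 = Round(s_5, k_5) = 0x2E9F
s_7 = Round(s_6, k_6) = 0x5FDA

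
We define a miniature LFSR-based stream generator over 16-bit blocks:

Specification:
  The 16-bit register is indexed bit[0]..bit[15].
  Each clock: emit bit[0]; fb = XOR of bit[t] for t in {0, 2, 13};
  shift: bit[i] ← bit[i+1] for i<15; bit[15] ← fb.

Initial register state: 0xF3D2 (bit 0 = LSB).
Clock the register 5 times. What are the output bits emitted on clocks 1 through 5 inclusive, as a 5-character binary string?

reg_0 = 0xF3D2
clock 1: out=0, reg = 0xF9E9
clock 2: out=1, reg = 0x7CF4
clock 3: out=0, reg = 0x3E7A
clock 4: out=0, reg = 0x9F3D
clock 5: out=1, reg = 0x4F9E

01001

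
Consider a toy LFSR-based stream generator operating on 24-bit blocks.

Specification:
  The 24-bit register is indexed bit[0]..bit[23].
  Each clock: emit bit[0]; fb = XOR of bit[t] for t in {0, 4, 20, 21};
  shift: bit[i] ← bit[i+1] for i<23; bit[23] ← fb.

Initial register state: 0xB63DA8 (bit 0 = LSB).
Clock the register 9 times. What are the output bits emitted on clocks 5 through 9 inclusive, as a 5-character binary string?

01011

reg_0 = 0xB63DA8
clock 1: out=0, reg = 0x5B1ED4
clock 2: out=0, reg = 0x2D8F6A
clock 3: out=0, reg = 0x96C7B5
clock 4: out=1, reg = 0xCB63DA
clock 5: out=0, reg = 0xE5B1ED
clock 6: out=1, reg = 0x72D8F6
clock 7: out=0, reg = 0xB96C7B
clock 8: out=1, reg = 0x5CB63D
clock 9: out=1, reg = 0xAE5B1E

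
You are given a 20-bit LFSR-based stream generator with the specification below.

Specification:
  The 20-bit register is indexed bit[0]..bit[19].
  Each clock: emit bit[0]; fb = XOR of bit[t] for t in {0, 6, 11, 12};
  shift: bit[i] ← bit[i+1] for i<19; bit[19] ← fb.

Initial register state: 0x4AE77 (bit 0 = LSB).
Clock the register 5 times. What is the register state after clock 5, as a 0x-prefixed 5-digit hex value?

0x8A573

reg_0 = 0x4AE77
clock 1: out=1, reg = 0xA573B
clock 2: out=1, reg = 0x52B9D
clock 3: out=1, reg = 0x295CE
clock 4: out=0, reg = 0x14AE7
clock 5: out=1, reg = 0x8A573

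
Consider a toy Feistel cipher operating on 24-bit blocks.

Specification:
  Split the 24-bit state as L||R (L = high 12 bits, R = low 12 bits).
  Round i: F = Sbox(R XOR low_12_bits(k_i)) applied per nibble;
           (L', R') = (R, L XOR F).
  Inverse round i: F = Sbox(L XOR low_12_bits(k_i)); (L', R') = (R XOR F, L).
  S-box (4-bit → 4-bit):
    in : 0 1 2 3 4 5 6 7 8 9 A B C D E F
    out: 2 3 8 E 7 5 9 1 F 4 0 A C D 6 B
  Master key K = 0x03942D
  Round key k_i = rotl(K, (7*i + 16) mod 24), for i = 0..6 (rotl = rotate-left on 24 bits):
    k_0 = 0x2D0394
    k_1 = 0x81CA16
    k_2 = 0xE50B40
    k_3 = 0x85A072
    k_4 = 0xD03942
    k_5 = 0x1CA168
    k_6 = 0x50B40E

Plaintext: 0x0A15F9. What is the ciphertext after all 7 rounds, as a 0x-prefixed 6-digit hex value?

s_0 = plaintext = 0x0A15F9
s_1 = Round(s_0, k_0) = 0x5F993C
s_2 = Round(s_1, k_1) = 0x93CB79
s_3 = Round(s_2, k_2) = 0xB79BD8
s_4 = Round(s_3, k_3) = 0xBD8179
s_5 = Round(s_4, k_4) = 0x179432
s_6 = Round(s_5, k_5) = 0x432429
s_7 = Round(s_6, k_6) = 0x4296B3

0x4296B3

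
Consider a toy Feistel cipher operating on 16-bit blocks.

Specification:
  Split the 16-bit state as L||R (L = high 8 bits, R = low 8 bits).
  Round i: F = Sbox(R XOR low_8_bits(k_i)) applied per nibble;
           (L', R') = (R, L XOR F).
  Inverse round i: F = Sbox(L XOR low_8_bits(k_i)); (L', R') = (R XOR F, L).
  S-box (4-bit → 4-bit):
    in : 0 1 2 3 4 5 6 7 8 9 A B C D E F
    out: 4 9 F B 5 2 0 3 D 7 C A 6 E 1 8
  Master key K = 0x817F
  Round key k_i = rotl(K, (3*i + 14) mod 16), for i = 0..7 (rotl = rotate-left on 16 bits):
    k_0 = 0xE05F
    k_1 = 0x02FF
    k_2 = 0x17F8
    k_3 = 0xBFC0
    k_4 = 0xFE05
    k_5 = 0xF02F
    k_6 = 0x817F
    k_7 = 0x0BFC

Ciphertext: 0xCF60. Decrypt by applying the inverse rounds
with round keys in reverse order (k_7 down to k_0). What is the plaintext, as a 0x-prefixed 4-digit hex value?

0x2ADB

s_0 = ciphertext = 0xCF60
s_1 = InvRound(s_0, k_7) = 0xDBCF
s_2 = InvRound(s_1, k_6) = 0x0ADB
s_3 = InvRound(s_2, k_5) = 0x290A
s_4 = InvRound(s_3, k_4) = 0xFC29
s_5 = InvRound(s_4, k_3) = 0x9FFC
s_6 = InvRound(s_5, k_2) = 0xFF9F
s_7 = InvRound(s_6, k_1) = 0xDBFF
s_8 = InvRound(s_7, k_0) = 0x2ADB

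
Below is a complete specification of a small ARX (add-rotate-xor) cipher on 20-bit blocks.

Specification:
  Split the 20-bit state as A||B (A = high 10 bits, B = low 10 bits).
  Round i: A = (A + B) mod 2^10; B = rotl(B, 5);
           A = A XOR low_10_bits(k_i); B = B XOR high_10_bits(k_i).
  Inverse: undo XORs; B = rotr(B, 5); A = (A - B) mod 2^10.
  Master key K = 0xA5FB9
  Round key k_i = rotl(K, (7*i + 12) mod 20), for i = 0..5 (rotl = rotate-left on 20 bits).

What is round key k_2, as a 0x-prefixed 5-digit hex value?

0x7EE69

K = 0xA5FB9
k_0 = rotl(K, (7*0+12) mod 20) = rotl(K, 12) = 0xB9A5F
k_1 = rotl(K, (7*1+12) mod 20) = rotl(K, 19) = 0xD2FDC
k_2 = rotl(K, (7*2+12) mod 20) = rotl(K, 6) = 0x7EE69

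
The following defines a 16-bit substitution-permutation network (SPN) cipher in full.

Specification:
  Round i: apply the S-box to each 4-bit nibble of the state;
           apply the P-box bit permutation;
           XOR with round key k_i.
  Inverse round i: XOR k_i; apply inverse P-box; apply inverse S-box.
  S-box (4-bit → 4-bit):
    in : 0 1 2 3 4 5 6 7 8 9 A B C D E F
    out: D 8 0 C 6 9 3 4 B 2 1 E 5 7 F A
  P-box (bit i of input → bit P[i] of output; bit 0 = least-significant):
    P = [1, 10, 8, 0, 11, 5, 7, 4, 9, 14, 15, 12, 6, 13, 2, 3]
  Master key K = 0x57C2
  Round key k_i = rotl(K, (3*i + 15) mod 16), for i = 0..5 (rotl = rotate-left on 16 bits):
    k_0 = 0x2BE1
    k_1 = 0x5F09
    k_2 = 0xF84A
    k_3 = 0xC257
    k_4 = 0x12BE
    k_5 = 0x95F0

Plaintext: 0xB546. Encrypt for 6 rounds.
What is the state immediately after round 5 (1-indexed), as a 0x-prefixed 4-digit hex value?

s_0 = plaintext = 0xB546
s_1 = Round(s_0, k_0) = 0x1D4F
s_2 = Round(s_1, k_1) = 0x99A0
s_3 = Round(s_2, k_2) = 0x9149
s_4 = Round(s_3, k_3) = 0xF6F7
s_5 = Round(s_4, k_4) = 0x7186
s_6 = Round(s_5, k_5) = 0x89C6

0x7186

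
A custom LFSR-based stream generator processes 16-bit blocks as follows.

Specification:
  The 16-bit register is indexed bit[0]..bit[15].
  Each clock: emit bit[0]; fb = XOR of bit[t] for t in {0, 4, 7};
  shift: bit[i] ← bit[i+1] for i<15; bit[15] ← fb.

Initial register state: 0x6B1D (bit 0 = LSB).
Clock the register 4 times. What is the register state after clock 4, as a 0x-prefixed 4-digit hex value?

reg_0 = 0x6B1D
clock 1: out=1, reg = 0x358E
clock 2: out=0, reg = 0x9AC7
clock 3: out=1, reg = 0x4D63
clock 4: out=1, reg = 0xA6B1

0xA6B1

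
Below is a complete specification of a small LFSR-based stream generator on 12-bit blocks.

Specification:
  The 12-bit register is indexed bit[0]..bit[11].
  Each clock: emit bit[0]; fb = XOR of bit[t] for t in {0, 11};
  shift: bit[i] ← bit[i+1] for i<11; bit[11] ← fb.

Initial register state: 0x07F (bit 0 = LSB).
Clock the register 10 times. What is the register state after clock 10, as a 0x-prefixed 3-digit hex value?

0xF54

reg_0 = 0x07F
clock 1: out=1, reg = 0x83F
clock 2: out=1, reg = 0x41F
clock 3: out=1, reg = 0xA0F
clock 4: out=1, reg = 0x507
clock 5: out=1, reg = 0xA83
clock 6: out=1, reg = 0x541
clock 7: out=1, reg = 0xAA0
clock 8: out=0, reg = 0xD50
clock 9: out=0, reg = 0xEA8
clock 10: out=0, reg = 0xF54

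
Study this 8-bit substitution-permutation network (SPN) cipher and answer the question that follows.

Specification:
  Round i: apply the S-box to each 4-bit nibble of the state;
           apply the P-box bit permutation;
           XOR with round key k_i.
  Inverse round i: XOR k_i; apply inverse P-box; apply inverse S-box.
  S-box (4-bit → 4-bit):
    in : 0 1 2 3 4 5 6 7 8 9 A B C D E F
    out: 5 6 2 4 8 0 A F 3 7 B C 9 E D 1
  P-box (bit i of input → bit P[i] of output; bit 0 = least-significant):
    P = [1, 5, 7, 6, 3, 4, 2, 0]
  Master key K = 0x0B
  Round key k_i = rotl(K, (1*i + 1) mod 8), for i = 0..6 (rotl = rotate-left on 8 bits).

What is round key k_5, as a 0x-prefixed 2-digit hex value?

0xC2

K = 0x0B
k_0 = rotl(K, (1*0+1) mod 8) = rotl(K, 1) = 0x16
k_1 = rotl(K, (1*1+1) mod 8) = rotl(K, 2) = 0x2C
k_2 = rotl(K, (1*2+1) mod 8) = rotl(K, 3) = 0x58
k_3 = rotl(K, (1*3+1) mod 8) = rotl(K, 4) = 0xB0
k_4 = rotl(K, (1*4+1) mod 8) = rotl(K, 5) = 0x61
k_5 = rotl(K, (1*5+1) mod 8) = rotl(K, 6) = 0xC2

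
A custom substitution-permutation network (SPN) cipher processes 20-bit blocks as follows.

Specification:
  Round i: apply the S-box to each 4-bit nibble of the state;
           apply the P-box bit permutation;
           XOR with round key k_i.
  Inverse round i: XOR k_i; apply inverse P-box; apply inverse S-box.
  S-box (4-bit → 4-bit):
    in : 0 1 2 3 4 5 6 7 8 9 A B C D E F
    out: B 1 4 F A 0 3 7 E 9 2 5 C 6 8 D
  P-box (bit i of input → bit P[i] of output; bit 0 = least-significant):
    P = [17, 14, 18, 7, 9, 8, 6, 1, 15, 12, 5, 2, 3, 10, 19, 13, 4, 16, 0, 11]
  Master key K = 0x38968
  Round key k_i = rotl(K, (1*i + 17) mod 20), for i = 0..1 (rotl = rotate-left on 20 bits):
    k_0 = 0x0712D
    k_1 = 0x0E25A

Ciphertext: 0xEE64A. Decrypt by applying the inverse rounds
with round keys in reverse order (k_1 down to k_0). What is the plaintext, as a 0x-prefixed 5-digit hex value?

0x64FC5

s_0 = ciphertext = 0xEE64A
s_1 = InvRound(s_0, k_1) = 0x1D55B
s_2 = InvRound(s_1, k_0) = 0x64FC5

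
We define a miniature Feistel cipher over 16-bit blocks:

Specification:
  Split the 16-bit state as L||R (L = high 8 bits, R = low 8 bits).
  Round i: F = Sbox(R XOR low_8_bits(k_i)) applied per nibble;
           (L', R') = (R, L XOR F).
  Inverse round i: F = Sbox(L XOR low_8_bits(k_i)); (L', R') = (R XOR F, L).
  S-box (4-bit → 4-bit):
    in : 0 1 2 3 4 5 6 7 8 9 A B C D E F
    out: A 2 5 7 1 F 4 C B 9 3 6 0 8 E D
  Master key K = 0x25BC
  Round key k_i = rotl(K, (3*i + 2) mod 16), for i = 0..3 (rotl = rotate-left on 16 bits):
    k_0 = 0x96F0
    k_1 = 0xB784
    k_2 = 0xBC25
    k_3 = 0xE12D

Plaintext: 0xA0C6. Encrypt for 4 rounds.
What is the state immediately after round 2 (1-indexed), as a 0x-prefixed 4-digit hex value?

s_0 = plaintext = 0xA0C6
s_1 = Round(s_0, k_0) = 0xC6D4
s_2 = Round(s_1, k_1) = 0xD43C
s_3 = Round(s_2, k_2) = 0x3CFD
s_4 = Round(s_3, k_3) = 0xFDB6

0xD43C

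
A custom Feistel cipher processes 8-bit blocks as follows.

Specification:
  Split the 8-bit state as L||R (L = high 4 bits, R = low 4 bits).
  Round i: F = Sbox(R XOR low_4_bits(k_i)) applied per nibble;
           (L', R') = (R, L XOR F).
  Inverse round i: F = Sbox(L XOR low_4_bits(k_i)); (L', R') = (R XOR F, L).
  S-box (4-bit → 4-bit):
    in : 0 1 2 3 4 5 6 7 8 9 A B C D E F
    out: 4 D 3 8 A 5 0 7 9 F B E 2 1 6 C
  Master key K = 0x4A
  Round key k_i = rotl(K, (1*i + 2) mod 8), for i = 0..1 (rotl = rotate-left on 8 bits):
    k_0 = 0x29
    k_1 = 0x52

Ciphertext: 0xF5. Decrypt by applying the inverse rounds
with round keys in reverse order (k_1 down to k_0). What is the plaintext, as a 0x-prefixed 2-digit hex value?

0xE4

s_0 = ciphertext = 0xF5
s_1 = InvRound(s_0, k_1) = 0x4F
s_2 = InvRound(s_1, k_0) = 0xE4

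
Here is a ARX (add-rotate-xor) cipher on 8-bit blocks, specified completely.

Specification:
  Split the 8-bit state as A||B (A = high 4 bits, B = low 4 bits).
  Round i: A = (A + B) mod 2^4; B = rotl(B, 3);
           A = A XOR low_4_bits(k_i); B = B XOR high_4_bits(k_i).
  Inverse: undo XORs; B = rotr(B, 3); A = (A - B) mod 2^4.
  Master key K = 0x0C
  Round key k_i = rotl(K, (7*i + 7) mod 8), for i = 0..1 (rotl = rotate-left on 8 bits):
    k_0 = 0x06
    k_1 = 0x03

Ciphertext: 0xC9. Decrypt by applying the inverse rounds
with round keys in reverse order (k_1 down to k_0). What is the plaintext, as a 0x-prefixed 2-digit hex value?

0x46

s_0 = ciphertext = 0xC9
s_1 = InvRound(s_0, k_1) = 0xC3
s_2 = InvRound(s_1, k_0) = 0x46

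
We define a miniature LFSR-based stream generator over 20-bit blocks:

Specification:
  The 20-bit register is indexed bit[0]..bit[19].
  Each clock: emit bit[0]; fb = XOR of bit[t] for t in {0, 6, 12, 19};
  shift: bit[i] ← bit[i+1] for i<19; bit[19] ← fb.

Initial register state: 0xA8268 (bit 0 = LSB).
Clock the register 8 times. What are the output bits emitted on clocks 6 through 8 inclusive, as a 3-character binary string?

reg_0 = 0xA8268
clock 1: out=0, reg = 0x54134
clock 2: out=0, reg = 0x2A09A
clock 3: out=0, reg = 0x1504D
clock 4: out=1, reg = 0x8A826
clock 5: out=0, reg = 0xC5413
clock 6: out=1, reg = 0xE2A09
clock 7: out=1, reg = 0x71504
clock 8: out=0, reg = 0xB8A82

110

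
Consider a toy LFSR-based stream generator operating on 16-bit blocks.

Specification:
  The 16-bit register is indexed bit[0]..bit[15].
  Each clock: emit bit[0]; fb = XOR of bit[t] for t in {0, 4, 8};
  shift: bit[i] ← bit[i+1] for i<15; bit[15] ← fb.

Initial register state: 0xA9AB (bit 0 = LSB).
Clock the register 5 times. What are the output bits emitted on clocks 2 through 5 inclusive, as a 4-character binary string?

reg_0 = 0xA9AB
clock 1: out=1, reg = 0x54D5
clock 2: out=1, reg = 0x2A6A
clock 3: out=0, reg = 0x1535
clock 4: out=1, reg = 0x8A9A
clock 5: out=0, reg = 0xC54D

1010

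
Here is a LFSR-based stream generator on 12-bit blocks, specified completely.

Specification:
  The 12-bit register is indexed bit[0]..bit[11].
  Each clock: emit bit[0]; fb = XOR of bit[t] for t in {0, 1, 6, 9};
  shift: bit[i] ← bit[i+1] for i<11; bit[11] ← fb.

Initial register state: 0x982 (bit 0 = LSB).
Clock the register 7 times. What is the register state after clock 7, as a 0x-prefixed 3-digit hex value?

reg_0 = 0x982
clock 1: out=0, reg = 0xCC1
clock 2: out=1, reg = 0x660
clock 3: out=0, reg = 0x330
clock 4: out=0, reg = 0x998
clock 5: out=0, reg = 0x4CC
clock 6: out=0, reg = 0xA66
clock 7: out=0, reg = 0xD33

0xD33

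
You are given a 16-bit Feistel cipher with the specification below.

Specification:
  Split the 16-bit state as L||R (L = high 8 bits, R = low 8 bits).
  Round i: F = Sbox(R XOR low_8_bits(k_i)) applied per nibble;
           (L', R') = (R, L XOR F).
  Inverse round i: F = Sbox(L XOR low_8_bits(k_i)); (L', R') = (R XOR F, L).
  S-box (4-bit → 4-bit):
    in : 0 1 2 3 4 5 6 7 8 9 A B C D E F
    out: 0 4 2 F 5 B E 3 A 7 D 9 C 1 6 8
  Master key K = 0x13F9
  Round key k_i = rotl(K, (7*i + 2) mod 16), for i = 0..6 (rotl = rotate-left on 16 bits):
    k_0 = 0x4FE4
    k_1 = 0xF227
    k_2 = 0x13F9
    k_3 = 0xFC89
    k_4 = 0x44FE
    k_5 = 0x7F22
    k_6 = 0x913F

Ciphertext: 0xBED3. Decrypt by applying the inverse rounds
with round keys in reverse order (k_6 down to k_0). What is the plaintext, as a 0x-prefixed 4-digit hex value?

0x4872

s_0 = ciphertext = 0xBED3
s_1 = InvRound(s_0, k_6) = 0x77BE
s_2 = InvRound(s_1, k_5) = 0x0577
s_3 = InvRound(s_2, k_4) = 0xFE05
s_4 = InvRound(s_3, k_3) = 0x36FE
s_5 = InvRound(s_4, k_2) = 0x3636
s_6 = InvRound(s_5, k_1) = 0x7236
s_7 = InvRound(s_6, k_0) = 0x4872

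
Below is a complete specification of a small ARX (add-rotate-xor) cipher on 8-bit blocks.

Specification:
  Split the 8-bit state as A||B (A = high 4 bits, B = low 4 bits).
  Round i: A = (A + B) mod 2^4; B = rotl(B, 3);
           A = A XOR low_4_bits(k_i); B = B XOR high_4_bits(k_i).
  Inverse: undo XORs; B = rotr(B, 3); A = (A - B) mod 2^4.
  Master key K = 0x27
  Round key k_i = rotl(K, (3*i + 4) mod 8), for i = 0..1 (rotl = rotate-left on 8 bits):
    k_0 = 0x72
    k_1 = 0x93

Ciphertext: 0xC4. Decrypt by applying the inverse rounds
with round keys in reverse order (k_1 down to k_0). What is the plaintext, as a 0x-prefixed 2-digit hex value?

0xD9

s_0 = ciphertext = 0xC4
s_1 = InvRound(s_0, k_1) = 0x4B
s_2 = InvRound(s_1, k_0) = 0xD9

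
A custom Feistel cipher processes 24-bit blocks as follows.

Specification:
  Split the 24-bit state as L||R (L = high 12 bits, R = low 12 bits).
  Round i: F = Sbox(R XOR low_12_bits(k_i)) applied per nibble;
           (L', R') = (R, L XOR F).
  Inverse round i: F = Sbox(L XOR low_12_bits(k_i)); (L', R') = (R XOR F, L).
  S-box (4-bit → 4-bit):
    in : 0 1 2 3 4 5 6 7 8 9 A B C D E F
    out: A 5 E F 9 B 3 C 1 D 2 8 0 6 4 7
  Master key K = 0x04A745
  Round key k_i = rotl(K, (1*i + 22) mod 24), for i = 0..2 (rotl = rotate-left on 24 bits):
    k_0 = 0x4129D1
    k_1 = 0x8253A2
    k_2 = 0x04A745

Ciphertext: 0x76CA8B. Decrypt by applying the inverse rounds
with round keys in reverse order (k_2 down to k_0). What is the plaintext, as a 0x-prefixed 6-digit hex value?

s_0 = ciphertext = 0x76CA8B
s_1 = InvRound(s_0, k_2) = 0x06676C
s_2 = InvRound(s_1, k_1) = 0x865066
s_3 = InvRound(s_2, k_0) = 0x5EF865

0x5EF865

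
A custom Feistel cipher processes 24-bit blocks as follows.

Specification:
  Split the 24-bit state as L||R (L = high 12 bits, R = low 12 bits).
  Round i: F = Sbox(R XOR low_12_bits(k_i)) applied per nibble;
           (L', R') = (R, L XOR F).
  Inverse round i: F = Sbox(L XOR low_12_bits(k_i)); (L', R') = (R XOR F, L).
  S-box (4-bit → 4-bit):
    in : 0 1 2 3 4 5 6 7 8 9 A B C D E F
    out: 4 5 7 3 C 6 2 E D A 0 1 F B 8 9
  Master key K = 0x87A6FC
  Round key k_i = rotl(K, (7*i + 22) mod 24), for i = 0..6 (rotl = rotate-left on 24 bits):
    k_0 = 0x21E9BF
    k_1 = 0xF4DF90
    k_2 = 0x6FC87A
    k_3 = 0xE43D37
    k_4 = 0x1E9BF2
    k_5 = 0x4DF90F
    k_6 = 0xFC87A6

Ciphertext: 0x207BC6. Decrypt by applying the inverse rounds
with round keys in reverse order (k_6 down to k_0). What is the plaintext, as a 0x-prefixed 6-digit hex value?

s_0 = ciphertext = 0x207BC6
s_1 = InvRound(s_0, k_6) = 0xDC3207
s_2 = InvRound(s_1, k_5) = 0xEF8DC3
s_3 = InvRound(s_2, k_4) = 0xB83EF8
s_4 = InvRound(s_3, k_3) = 0xCE4B83
s_5 = InvRound(s_4, k_2) = 0x72BCE4
s_6 = InvRound(s_5, k_1) = 0x1F572B
s_7 = InvRound(s_6, k_0) = 0xAEB1F5

0xAEB1F5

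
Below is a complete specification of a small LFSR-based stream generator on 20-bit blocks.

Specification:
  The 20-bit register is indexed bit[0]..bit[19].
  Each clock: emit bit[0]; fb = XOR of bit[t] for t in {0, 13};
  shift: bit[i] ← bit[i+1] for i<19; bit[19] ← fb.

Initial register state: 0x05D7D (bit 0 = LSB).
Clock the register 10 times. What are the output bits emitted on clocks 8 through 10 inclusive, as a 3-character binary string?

reg_0 = 0x05D7D
clock 1: out=1, reg = 0x82EBE
clock 2: out=0, reg = 0xC175F
clock 3: out=1, reg = 0xE0BAF
clock 4: out=1, reg = 0xF05D7
clock 5: out=1, reg = 0xF82EB
clock 6: out=1, reg = 0xFC175
clock 7: out=1, reg = 0xFE0BA
clock 8: out=0, reg = 0xFF05D
clock 9: out=1, reg = 0x7F82E
clock 10: out=0, reg = 0xBFC17

010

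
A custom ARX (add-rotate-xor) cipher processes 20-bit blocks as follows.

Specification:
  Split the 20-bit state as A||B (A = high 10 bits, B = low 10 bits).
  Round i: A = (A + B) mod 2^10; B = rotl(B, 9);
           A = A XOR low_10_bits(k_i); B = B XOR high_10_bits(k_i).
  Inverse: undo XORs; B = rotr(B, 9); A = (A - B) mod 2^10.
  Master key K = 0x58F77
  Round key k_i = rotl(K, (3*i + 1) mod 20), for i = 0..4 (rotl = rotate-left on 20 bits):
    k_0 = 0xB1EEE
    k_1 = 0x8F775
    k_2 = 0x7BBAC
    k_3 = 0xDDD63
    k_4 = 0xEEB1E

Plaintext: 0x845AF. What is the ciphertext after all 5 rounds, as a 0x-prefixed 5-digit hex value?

s_0 = plaintext = 0x845AF
s_1 = Round(s_0, k_0) = 0x4B810
s_2 = Round(s_1, k_1) = 0x92E35
s_3 = Round(s_2, k_2) = 0xCB2F4
s_4 = Round(s_3, k_3) = 0xD0E0D
s_5 = Round(s_4, k_4) = 0x938BC

0x938BC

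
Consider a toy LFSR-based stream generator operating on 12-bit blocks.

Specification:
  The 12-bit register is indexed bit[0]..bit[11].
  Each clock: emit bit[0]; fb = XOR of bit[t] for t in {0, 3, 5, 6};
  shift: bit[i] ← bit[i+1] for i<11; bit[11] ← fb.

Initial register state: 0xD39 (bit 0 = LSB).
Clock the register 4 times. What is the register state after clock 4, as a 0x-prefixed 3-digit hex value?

reg_0 = 0xD39
clock 1: out=1, reg = 0xE9C
clock 2: out=0, reg = 0xF4E
clock 3: out=0, reg = 0x7A7
clock 4: out=1, reg = 0x3D3

0x3D3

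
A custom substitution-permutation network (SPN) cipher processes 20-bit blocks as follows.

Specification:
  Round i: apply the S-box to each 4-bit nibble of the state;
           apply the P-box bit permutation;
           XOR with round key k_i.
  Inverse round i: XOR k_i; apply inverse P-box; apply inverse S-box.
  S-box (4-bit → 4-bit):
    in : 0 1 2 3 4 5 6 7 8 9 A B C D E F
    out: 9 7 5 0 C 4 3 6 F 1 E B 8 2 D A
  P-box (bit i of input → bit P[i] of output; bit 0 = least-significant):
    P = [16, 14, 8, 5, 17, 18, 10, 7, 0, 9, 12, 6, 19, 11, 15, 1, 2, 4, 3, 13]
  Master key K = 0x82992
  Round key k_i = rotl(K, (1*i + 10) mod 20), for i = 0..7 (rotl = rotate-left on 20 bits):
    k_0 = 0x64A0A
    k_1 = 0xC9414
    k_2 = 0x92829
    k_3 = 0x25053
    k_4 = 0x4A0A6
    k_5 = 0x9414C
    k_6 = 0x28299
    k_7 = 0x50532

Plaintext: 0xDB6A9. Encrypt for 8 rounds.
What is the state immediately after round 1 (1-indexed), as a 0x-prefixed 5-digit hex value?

s_0 = plaintext = 0xDB6A9
s_1 = Round(s_0, k_0) = 0xB4499
s_2 = Round(s_1, k_1) = 0xF2442
s_3 = Round(s_2, k_2) = 0x09DF9
s_4 = Round(s_3, k_3) = 0xF72D7
s_5 = Round(s_4, k_4) = 0x059B7
s_6 = Round(s_5, k_5) = 0xFA0C9
s_7 = Round(s_6, k_6) = 0x32A4A
s_8 = Round(s_7, k_7) = 0xDD2D2

0xB4499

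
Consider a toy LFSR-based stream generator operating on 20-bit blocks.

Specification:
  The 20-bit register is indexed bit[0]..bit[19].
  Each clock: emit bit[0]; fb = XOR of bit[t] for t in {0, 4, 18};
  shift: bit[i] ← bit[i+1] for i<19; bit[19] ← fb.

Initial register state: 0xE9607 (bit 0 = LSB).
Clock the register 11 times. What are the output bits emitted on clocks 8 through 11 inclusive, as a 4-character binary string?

reg_0 = 0xE9607
clock 1: out=1, reg = 0x74B03
clock 2: out=1, reg = 0x3A581
clock 3: out=1, reg = 0x9D2C0
clock 4: out=0, reg = 0x4E960
clock 5: out=0, reg = 0xA74B0
clock 6: out=0, reg = 0xD3A58
clock 7: out=0, reg = 0x69D2C
clock 8: out=0, reg = 0xB4E96
clock 9: out=0, reg = 0xDA74B
clock 10: out=1, reg = 0x6D3A5
clock 11: out=1, reg = 0x369D2

0011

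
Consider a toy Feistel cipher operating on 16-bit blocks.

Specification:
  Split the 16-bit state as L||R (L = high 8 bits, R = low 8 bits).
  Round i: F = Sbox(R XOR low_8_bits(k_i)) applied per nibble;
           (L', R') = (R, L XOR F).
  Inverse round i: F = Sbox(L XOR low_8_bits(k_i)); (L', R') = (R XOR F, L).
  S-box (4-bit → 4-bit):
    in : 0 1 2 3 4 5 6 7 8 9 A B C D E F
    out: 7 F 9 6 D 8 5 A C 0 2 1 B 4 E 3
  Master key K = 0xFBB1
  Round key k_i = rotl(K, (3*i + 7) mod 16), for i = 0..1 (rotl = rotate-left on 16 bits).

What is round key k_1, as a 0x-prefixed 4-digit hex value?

K = 0xFBB1
k_0 = rotl(K, (3*0+7) mod 16) = rotl(K, 7) = 0xD8FD
k_1 = rotl(K, (3*1+7) mod 16) = rotl(K, 10) = 0xC7EE

0xC7EE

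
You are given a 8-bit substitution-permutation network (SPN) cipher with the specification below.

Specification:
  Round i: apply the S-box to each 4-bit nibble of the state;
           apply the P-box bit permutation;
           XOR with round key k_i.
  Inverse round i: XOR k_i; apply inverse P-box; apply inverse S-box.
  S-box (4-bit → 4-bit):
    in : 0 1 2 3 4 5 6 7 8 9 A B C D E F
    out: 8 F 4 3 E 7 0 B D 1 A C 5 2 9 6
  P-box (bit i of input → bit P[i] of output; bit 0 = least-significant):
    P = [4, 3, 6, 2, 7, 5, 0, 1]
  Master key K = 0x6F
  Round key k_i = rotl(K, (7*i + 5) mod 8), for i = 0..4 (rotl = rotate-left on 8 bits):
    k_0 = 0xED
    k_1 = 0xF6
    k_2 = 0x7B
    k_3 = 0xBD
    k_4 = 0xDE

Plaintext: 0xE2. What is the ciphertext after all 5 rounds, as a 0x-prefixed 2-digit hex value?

s_0 = plaintext = 0xE2
s_1 = Round(s_0, k_0) = 0x2F
s_2 = Round(s_1, k_1) = 0xBF
s_3 = Round(s_2, k_2) = 0x30
s_4 = Round(s_3, k_3) = 0x19
s_5 = Round(s_4, k_4) = 0x6D

0x6D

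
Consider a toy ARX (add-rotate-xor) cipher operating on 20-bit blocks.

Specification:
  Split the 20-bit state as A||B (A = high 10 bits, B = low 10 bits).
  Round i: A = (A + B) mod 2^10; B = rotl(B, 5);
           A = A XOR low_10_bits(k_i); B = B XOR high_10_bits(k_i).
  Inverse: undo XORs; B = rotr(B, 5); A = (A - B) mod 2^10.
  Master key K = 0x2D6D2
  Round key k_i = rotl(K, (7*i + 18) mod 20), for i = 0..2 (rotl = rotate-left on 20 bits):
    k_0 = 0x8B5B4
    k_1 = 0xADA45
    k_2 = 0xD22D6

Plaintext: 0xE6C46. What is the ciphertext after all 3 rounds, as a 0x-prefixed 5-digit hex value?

s_0 = plaintext = 0xE6C46
s_1 = Round(s_0, k_0) = 0x956EF
s_2 = Round(s_1, k_1) = 0xC0741
s_3 = Round(s_2, k_2) = 0x25372

0x25372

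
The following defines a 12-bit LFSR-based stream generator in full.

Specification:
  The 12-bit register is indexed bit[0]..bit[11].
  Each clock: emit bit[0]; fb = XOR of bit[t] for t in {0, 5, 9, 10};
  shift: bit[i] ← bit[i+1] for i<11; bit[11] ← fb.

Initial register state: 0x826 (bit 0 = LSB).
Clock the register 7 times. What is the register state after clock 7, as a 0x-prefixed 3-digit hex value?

0xFB0

reg_0 = 0x826
clock 1: out=0, reg = 0xC13
clock 2: out=1, reg = 0x609
clock 3: out=1, reg = 0xB04
clock 4: out=0, reg = 0xD82
clock 5: out=0, reg = 0xEC1
clock 6: out=1, reg = 0xF60
clock 7: out=0, reg = 0xFB0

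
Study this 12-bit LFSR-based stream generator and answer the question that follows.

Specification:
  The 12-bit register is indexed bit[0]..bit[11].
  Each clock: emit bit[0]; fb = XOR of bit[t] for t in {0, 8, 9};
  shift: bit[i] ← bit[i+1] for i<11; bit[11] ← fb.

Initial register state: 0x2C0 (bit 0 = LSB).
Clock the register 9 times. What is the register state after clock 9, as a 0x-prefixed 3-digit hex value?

reg_0 = 0x2C0
clock 1: out=0, reg = 0x960
clock 2: out=0, reg = 0xCB0
clock 3: out=0, reg = 0x658
clock 4: out=0, reg = 0xB2C
clock 5: out=0, reg = 0x596
clock 6: out=0, reg = 0xACB
clock 7: out=1, reg = 0x565
clock 8: out=1, reg = 0x2B2
clock 9: out=0, reg = 0x959

0x959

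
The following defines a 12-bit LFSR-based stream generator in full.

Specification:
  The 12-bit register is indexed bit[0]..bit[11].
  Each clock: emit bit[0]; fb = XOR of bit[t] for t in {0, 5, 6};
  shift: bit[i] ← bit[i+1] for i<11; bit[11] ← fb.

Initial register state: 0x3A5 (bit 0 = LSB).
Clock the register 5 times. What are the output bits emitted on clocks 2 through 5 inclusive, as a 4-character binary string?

0100

reg_0 = 0x3A5
clock 1: out=1, reg = 0x1D2
clock 2: out=0, reg = 0x8E9
clock 3: out=1, reg = 0xC74
clock 4: out=0, reg = 0x63A
clock 5: out=0, reg = 0xB1D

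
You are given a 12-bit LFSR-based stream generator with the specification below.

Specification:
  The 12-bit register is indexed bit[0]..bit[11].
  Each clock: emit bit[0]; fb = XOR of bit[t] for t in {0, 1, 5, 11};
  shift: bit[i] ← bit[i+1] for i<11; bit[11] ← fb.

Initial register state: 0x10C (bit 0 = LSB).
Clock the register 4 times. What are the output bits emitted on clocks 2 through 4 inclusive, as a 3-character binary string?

011

reg_0 = 0x10C
clock 1: out=0, reg = 0x086
clock 2: out=0, reg = 0x843
clock 3: out=1, reg = 0xC21
clock 4: out=1, reg = 0xE10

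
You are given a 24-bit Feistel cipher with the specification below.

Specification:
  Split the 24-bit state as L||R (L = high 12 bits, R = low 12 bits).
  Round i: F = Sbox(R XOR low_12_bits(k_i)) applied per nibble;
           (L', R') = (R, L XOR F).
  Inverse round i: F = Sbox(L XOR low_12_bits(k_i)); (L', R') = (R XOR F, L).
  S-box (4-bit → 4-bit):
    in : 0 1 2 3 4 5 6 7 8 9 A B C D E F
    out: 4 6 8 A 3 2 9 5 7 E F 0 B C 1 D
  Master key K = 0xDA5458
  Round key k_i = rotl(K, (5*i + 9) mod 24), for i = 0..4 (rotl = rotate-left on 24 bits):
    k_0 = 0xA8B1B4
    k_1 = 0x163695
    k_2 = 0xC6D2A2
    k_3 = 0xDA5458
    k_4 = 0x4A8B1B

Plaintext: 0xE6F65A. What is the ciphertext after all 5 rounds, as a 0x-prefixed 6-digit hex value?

0xDEC5BC

s_0 = plaintext = 0xE6F65A
s_1 = Round(s_0, k_0) = 0x65AB7E
s_2 = Round(s_1, k_1) = 0xB7EA4A
s_3 = Round(s_2, k_2) = 0xA4AC69
s_4 = Round(s_3, k_3) = 0xC69DEC
s_5 = Round(s_4, k_4) = 0xDEC5BC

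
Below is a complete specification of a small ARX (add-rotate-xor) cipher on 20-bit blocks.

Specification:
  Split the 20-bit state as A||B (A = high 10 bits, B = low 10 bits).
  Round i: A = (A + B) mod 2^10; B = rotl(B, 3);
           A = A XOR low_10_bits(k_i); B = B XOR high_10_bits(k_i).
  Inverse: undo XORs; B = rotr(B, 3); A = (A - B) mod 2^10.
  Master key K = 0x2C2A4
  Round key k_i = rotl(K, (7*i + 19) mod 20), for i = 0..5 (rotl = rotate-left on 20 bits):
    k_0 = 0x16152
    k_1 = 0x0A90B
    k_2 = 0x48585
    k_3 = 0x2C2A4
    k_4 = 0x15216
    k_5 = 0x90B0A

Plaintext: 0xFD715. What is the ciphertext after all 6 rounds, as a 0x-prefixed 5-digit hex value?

0xDB016

s_0 = plaintext = 0xFD715
s_1 = Round(s_0, k_0) = 0x960F6
s_2 = Round(s_1, k_1) = 0x9179B
s_3 = Round(s_2, k_2) = 0x195FE
s_4 = Round(s_3, k_3) = 0x31F43
s_5 = Round(s_4, k_4) = 0x8724A
s_6 = Round(s_5, k_5) = 0xDB016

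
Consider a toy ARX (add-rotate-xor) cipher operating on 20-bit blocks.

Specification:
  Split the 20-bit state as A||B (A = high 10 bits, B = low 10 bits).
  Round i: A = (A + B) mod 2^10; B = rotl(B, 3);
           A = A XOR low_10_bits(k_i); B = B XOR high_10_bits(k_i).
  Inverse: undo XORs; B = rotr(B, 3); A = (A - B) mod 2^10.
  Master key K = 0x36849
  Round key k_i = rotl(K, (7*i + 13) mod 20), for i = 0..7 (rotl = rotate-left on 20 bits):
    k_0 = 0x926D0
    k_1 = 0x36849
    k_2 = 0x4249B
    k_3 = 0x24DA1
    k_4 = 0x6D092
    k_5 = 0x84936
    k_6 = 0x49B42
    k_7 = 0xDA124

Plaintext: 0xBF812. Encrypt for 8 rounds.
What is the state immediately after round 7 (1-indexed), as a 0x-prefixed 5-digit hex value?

0xB2835

s_0 = plaintext = 0xBF812
s_1 = Round(s_0, k_0) = 0x702D9
s_2 = Round(s_1, k_1) = 0x34217
s_3 = Round(s_2, k_2) = 0x9F1B5
s_4 = Round(s_3, k_3) = 0x64138
s_5 = Round(s_4, k_4) = 0x96876
s_6 = Round(s_5, k_5) = 0xF99A2
s_7 = Round(s_6, k_6) = 0xB2835
s_8 = Round(s_7, k_7) = 0xF6EC0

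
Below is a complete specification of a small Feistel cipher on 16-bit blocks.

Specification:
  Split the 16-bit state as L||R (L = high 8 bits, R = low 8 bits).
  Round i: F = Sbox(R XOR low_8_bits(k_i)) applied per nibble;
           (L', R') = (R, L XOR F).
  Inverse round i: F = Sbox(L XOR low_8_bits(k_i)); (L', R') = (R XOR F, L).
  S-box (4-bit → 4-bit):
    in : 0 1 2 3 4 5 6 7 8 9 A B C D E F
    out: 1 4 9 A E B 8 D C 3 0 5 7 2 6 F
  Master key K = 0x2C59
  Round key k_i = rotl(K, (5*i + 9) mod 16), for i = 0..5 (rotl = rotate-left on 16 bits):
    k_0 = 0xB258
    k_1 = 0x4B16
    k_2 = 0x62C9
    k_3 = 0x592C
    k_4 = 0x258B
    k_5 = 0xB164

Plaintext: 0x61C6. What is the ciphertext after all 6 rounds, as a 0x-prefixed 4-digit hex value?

0x5DC7

s_0 = plaintext = 0x61C6
s_1 = Round(s_0, k_0) = 0xC657
s_2 = Round(s_1, k_1) = 0x5722
s_3 = Round(s_2, k_2) = 0x2232
s_4 = Round(s_3, k_3) = 0x3264
s_5 = Round(s_4, k_4) = 0x645D
s_6 = Round(s_5, k_5) = 0x5DC7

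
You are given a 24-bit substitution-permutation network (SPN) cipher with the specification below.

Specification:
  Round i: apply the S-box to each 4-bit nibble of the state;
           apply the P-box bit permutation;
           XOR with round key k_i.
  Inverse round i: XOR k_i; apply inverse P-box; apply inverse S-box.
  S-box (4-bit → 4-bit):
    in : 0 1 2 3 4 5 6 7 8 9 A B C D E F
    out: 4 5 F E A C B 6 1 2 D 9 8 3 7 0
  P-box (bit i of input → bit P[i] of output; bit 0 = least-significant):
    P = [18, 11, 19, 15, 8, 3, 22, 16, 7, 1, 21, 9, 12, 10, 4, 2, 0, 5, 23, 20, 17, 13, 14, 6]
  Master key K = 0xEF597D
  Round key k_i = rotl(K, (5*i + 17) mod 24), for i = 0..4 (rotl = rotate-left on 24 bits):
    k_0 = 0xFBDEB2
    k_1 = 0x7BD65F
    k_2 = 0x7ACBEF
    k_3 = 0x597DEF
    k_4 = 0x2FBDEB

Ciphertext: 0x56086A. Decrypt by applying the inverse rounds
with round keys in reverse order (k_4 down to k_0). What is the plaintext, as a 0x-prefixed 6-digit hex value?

0xB0BE4F

s_0 = ciphertext = 0x56086A
s_1 = InvRound(s_0, k_4) = 0x9BD1A5
s_2 = InvRound(s_1, k_3) = 0x609974
s_3 = InvRound(s_2, k_2) = 0x1B1690
s_4 = InvRound(s_3, k_1) = 0x58CE7C
s_5 = InvRound(s_4, k_0) = 0xB0BE4F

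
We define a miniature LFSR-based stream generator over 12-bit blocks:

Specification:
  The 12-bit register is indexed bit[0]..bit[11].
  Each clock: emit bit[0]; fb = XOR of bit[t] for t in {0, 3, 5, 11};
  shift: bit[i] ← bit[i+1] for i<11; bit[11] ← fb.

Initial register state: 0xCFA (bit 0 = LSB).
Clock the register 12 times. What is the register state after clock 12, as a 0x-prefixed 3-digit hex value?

reg_0 = 0xCFA
clock 1: out=0, reg = 0xE7D
clock 2: out=1, reg = 0x73E
clock 3: out=0, reg = 0x39F
clock 4: out=1, reg = 0x1CF
clock 5: out=1, reg = 0x0E7
clock 6: out=1, reg = 0x073
clock 7: out=1, reg = 0x039
clock 8: out=1, reg = 0x81C
clock 9: out=0, reg = 0x40E
clock 10: out=0, reg = 0xA07
clock 11: out=1, reg = 0x503
clock 12: out=1, reg = 0xA81

0xA81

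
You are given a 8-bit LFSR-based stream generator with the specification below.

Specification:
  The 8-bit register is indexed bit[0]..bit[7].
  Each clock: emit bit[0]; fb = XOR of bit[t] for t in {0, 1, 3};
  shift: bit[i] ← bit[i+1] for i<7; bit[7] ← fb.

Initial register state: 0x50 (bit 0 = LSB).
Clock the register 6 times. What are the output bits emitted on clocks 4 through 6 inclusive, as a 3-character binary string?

reg_0 = 0x50
clock 1: out=0, reg = 0x28
clock 2: out=0, reg = 0x94
clock 3: out=0, reg = 0x4A
clock 4: out=0, reg = 0x25
clock 5: out=1, reg = 0x92
clock 6: out=0, reg = 0xC9

010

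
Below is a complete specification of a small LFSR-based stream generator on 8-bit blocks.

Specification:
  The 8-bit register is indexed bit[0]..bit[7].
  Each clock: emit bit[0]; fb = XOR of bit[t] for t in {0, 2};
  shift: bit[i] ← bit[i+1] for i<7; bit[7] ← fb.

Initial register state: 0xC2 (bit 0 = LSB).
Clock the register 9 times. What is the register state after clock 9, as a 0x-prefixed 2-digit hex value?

reg_0 = 0xC2
clock 1: out=0, reg = 0x61
clock 2: out=1, reg = 0xB0
clock 3: out=0, reg = 0x58
clock 4: out=0, reg = 0x2C
clock 5: out=0, reg = 0x96
clock 6: out=0, reg = 0xCB
clock 7: out=1, reg = 0xE5
clock 8: out=1, reg = 0x72
clock 9: out=0, reg = 0x39

0x39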